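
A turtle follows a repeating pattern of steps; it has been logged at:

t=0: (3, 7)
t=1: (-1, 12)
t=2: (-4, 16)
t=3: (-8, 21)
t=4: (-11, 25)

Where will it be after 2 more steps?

(-18, 34)

The moves between consecutive positions are (-4, +5), (-3, +4), (-4, +5), (-3, +4); they repeat the 2-cycle [(-4, +5), (-3, +4)].
step 5: apply (-4, +5) → (-15, 30)
step 6: apply (-3, +4) → (-18, 34)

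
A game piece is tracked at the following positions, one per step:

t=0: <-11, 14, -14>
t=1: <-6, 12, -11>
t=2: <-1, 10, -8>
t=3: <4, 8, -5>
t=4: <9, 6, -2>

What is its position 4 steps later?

Each step adds <+5, -2, +3> to the position.
step 5: <9, 6, -2> + <+5, -2, +3> → <14, 4, 1>
step 6: <14, 4, 1> + <+5, -2, +3> → <19, 2, 4>
step 7: <19, 2, 4> + <+5, -2, +3> → <24, 0, 7>
step 8: <24, 0, 7> + <+5, -2, +3> → <29, -2, 10>

<29, -2, 10>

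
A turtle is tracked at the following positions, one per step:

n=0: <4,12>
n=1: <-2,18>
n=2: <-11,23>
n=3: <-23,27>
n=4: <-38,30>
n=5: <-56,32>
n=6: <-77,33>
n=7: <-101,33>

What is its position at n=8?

<-128,32>

Taking differences between consecutive positions: <-6,+6>, <-9,+5>, <-12,+4>, <-15,+3>, <-18,+2>, <-21,+1>, <-24,+0>. These grow by <-3,-1> each step.
step 8: <-101,33> + <-27,-1> → <-128,32>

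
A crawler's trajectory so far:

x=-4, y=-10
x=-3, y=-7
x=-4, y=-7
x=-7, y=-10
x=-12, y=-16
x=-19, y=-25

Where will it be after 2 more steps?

Taking differences between consecutive positions: (+1, +3), (-1, +0), (-3, -3), (-5, -6), (-7, -9). These grow by (-2, -3) each step.
step 6: x=-19, y=-25 + (-9, -12) → x=-28, y=-37
step 7: x=-28, y=-37 + (-11, -15) → x=-39, y=-52

x=-39, y=-52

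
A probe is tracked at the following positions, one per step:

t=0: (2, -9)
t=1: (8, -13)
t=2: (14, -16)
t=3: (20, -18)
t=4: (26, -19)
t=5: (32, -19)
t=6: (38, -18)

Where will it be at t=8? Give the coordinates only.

Taking differences between consecutive positions: (+6, -4), (+6, -3), (+6, -2), (+6, -1), (+6, +0), (+6, +1). These grow by (+0, +1) each step.
step 7: (38, -18) + (+6, +2) → (44, -16)
step 8: (44, -16) + (+6, +3) → (50, -13)

(50, -13)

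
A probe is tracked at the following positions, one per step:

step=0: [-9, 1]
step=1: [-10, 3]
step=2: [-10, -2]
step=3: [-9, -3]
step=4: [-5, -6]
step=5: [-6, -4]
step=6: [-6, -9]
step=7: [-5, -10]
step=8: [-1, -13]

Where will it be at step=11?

The moves between consecutive positions are [-1, +2], [+0, -5], [+1, -1], [+4, -3], [-1, +2], [+0, -5], [+1, -1], [+4, -3]; they repeat the 4-cycle [[-1, +2], [+0, -5], [+1, -1], [+4, -3]].
step 9: apply [-1, +2] → [-2, -11]
step 10: apply [+0, -5] → [-2, -16]
step 11: apply [+1, -1] → [-1, -17]

[-1, -17]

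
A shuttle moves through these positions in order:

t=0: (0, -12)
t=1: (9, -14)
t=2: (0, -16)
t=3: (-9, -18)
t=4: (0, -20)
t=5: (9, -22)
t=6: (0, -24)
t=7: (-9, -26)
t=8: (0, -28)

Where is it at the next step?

(9, -30)

First: cycles through 0, 9, 0, -9 every 4 steps. Step 9 lands at position 1 of the cycle → 9.
Second: linear, -2 per step → -30 at step 9.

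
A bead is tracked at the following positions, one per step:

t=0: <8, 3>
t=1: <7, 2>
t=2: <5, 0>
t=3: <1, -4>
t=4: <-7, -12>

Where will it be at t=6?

The jumps are <-1, -1>, <-2, -2>, <-4, -4>, <-8, -8> — a geometric progression with ratio 2.
step 5: <-7, -12> + <-16, -16> → <-23, -28>
step 6: <-23, -28> + <-32, -32> → <-55, -60>

<-55, -60>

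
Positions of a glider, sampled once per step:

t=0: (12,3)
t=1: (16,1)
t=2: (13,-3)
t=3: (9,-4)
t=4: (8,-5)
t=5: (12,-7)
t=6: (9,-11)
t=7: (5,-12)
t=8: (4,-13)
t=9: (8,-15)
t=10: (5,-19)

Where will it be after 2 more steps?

(0,-21)

Differencing gives (+4,-2), (-3,-4), (-4,-1), (-1,-1), (+4,-2), (-3,-4), (-4,-1), (-1,-1), (+4,-2), (-3,-4). This is the pattern (+4,-2), (-3,-4), (-4,-1), (-1,-1) repeated.
step 11: apply (-4,-1) → (1,-20)
step 12: apply (-1,-1) → (0,-21)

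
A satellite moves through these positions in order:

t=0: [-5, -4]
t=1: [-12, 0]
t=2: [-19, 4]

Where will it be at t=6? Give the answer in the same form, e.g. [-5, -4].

[-47, 20]

Each step adds [-7, +4] to the position.
step 3: [-19, 4] + [-7, +4] → [-26, 8]
step 4: [-26, 8] + [-7, +4] → [-33, 12]
step 5: [-33, 12] + [-7, +4] → [-40, 16]
step 6: [-40, 16] + [-7, +4] → [-47, 20]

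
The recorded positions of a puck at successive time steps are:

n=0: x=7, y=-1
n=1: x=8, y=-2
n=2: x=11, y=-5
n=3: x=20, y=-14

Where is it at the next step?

The jumps are (+1,-1), (+3,-3), (+9,-9) — a geometric progression with ratio 3.
step 4: x=20, y=-14 + (+27,-27) → x=47, y=-41

x=47, y=-41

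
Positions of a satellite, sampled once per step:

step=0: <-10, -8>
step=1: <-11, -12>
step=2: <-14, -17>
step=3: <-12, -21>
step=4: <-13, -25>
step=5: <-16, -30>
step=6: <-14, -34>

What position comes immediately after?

Differencing gives <-1, -4>, <-3, -5>, <+2, -4>, <-1, -4>, <-3, -5>, <+2, -4>. This is the pattern <-1, -4>, <-3, -5>, <+2, -4> repeated.
step 7: apply <-1, -4> → <-15, -38>

<-15, -38>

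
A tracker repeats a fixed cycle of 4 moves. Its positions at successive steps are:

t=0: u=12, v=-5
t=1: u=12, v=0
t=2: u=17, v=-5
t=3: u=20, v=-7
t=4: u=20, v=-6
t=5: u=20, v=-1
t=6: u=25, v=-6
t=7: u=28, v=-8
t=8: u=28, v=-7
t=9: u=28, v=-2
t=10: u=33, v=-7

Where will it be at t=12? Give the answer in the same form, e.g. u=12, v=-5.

Differencing gives (+0,+5), (+5,-5), (+3,-2), (+0,+1), (+0,+5), (+5,-5), (+3,-2), (+0,+1), (+0,+5), (+5,-5). This is the pattern (+0,+5), (+5,-5), (+3,-2), (+0,+1) repeated.
step 11: apply (+3,-2) → u=36, v=-9
step 12: apply (+0,+1) → u=36, v=-8

u=36, v=-8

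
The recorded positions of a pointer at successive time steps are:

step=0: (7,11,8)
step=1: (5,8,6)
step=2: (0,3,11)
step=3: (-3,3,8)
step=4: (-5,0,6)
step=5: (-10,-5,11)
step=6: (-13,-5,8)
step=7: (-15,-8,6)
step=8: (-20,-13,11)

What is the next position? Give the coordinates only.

Differencing gives (-2,-3,-2), (-5,-5,+5), (-3,+0,-3), (-2,-3,-2), (-5,-5,+5), (-3,+0,-3), (-2,-3,-2), (-5,-5,+5). This is the pattern (-2,-3,-2), (-5,-5,+5), (-3,+0,-3) repeated.
step 9: apply (-3,+0,-3) → (-23,-13,8)

(-23,-13,8)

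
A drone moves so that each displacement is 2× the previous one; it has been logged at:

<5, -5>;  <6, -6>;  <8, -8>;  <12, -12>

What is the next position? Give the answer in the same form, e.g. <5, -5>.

The jumps are <+1, -1>, <+2, -2>, <+4, -4> — a geometric progression with ratio 2.
step 4: <12, -12> + <+8, -8> → <20, -20>

<20, -20>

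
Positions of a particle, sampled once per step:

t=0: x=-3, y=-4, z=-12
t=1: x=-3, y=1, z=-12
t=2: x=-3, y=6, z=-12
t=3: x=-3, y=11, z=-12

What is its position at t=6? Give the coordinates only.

x=-3, y=26, z=-12

Constant displacement of (+0, +5, +0) per step.
step 4: x=-3, y=11, z=-12 + (+0, +5, +0) → x=-3, y=16, z=-12
step 5: x=-3, y=16, z=-12 + (+0, +5, +0) → x=-3, y=21, z=-12
step 6: x=-3, y=21, z=-12 + (+0, +5, +0) → x=-3, y=26, z=-12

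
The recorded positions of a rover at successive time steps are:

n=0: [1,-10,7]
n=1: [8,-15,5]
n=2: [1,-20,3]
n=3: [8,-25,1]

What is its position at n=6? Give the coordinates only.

[1,-40,-5]

The first coordinate repeats the cycle [1, 8] with period 2; step 6 mod 2 = 0, giving 1.
The second coordinate changes by -5 each step, so at step 6 it is -10 + 6·(-5) = -40.
The third coordinate changes by -2 each step, so at step 6 it is 7 + 6·(-2) = -5.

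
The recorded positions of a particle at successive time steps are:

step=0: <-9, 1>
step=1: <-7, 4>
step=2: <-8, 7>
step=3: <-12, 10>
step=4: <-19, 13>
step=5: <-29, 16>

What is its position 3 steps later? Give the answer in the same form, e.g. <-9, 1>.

Successive displacements: <+2, +3>, <-1, +3>, <-4, +3>, <-7, +3>, <-10, +3> — each changes by <-3, +0>.
step 6: <-29, 16> + <-13, +3> → <-42, 19>
step 7: <-42, 19> + <-16, +3> → <-58, 22>
step 8: <-58, 22> + <-19, +3> → <-77, 25>

<-77, 25>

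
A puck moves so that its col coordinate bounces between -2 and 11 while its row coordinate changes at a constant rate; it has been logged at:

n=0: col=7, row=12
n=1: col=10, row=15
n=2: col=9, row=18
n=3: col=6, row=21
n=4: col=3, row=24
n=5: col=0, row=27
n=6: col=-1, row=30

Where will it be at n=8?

col=5, row=36

The col coordinate travels 3 per step and bounces off the walls at -2 and 11.
  step 7: -1 → 2
  step 8: 2 → 5
The row coordinate changes by +3 each step: at step 8 it is 36.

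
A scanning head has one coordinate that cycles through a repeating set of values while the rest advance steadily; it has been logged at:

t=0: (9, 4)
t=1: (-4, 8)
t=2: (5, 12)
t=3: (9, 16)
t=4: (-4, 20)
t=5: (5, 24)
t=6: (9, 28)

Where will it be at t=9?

(9, 40)

The first coordinate repeats the cycle [9, -4, 5] with period 3; step 9 mod 3 = 0, giving 9.
The second coordinate changes by +4 each step, so at step 9 it is 4 + 9·(4) = 40.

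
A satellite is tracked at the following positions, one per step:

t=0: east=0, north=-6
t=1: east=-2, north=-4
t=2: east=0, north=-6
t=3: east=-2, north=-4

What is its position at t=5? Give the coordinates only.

Consecutive displacements (-2, +2), (+2, -2), (-2, +2) scale by a factor of -1 each step.
step 4: east=-2, north=-4 + (+2, -2) → east=0, north=-6
step 5: east=0, north=-6 + (-2, +2) → east=-2, north=-4

east=-2, north=-4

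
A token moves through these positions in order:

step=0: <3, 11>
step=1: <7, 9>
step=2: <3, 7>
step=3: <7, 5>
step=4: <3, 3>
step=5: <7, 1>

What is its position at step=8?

First: cycles through 3, 7 every 2 steps. Step 8 lands at position 0 of the cycle → 3.
Second: linear, -2 per step → -5 at step 8.

<3, -5>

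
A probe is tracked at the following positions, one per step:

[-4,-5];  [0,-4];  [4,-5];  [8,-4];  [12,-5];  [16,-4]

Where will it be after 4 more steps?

[32,-4]

The first coordinate changes by +4 each step, so at step 9 it is -4 + 9·(4) = 32.
The second coordinate repeats the cycle [-5, -4] with period 2; step 9 mod 2 = 1, giving -4.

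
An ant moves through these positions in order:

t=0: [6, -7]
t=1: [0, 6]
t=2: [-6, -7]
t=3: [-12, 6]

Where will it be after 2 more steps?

[-24, 6]

First: linear, -6 per step → -24 at step 5.
Second: cycles through -7, 6 every 2 steps. Step 5 lands at position 1 of the cycle → 6.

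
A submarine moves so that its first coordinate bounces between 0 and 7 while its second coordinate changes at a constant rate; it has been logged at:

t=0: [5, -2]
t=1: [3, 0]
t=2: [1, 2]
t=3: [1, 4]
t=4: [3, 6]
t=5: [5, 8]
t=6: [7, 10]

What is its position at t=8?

The first coordinate travels 2 per step and bounces off the walls at 0 and 7.
  step 7: 7 → 5
  step 8: 5 → 3
The second coordinate changes by +2 each step: at step 8 it is 14.

[3, 14]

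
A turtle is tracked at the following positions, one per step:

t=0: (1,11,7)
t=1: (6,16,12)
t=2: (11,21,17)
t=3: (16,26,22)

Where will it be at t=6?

(31,41,37)

Each step adds (+5,+5,+5) to the position.
step 4: (16,26,22) + (+5,+5,+5) → (21,31,27)
step 5: (21,31,27) + (+5,+5,+5) → (26,36,32)
step 6: (26,36,32) + (+5,+5,+5) → (31,41,37)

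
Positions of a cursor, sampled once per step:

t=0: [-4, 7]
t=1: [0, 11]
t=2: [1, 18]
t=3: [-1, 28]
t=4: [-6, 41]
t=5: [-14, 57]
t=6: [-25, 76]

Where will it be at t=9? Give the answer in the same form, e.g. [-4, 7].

[-76, 151]

Successive displacements: [+4, +4], [+1, +7], [-2, +10], [-5, +13], [-8, +16], [-11, +19] — each changes by [-3, +3].
step 7: [-25, 76] + [-14, +22] → [-39, 98]
step 8: [-39, 98] + [-17, +25] → [-56, 123]
step 9: [-56, 123] + [-20, +28] → [-76, 151]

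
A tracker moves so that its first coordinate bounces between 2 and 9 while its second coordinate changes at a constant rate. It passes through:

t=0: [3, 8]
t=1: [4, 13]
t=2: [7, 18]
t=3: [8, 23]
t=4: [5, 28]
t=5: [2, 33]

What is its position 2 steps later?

[8, 43]

The first coordinate travels 3 per step and bounces off the walls at 2 and 9.
  step 6: 2 → 5
  step 7: 5 → 8
The second coordinate changes by +5 each step: at step 7 it is 43.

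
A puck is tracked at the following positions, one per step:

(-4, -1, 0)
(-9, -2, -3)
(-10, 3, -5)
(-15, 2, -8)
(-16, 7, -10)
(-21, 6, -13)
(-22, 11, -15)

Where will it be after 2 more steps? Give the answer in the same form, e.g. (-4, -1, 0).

(-28, 15, -20)

Differencing gives (-5, -1, -3), (-1, +5, -2), (-5, -1, -3), (-1, +5, -2), (-5, -1, -3), (-1, +5, -2). This is the pattern (-5, -1, -3), (-1, +5, -2) repeated.
step 7: apply (-5, -1, -3) → (-27, 10, -18)
step 8: apply (-1, +5, -2) → (-28, 15, -20)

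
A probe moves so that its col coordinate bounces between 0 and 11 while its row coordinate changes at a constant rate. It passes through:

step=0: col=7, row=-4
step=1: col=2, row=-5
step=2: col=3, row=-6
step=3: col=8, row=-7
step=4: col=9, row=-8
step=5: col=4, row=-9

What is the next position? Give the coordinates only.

col=1, row=-10

The col coordinate travels 5 per step and bounces off the walls at 0 and 11.
  step 6: 4 → 1
The row coordinate changes by -1 each step: at step 6 it is -10.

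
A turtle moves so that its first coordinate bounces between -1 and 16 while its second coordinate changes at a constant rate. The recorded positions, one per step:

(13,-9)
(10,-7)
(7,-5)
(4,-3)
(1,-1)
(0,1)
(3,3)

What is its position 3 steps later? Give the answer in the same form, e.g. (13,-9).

(12,9)

The first coordinate reflects between -1 and 16, moving 3 per step.
  step 7: 3 → 6
  step 8: 6 → 9
  step 9: 9 → 12
The second coordinate changes by +2 each step: at step 9 it is 9.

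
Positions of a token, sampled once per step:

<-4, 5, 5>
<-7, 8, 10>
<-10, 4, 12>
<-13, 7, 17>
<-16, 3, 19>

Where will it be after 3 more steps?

Step-to-step displacements: <-3, +3, +5>, <-3, -4, +2>, <-3, +3, +5>, <-3, -4, +2> — a repeating cycle of length 2.
step 5: apply <-3, +3, +5> → <-19, 6, 24>
step 6: apply <-3, -4, +2> → <-22, 2, 26>
step 7: apply <-3, +3, +5> → <-25, 5, 31>

<-25, 5, 31>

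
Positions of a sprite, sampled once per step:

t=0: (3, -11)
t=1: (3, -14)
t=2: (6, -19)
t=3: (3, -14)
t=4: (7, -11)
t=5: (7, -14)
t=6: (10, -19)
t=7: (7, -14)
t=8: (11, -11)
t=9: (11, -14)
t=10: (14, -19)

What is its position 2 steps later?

(15, -11)

Step-to-step displacements: (+0, -3), (+3, -5), (-3, +5), (+4, +3), (+0, -3), (+3, -5), (-3, +5), (+4, +3), (+0, -3), (+3, -5) — a repeating cycle of length 4.
step 11: apply (-3, +5) → (11, -14)
step 12: apply (+4, +3) → (15, -11)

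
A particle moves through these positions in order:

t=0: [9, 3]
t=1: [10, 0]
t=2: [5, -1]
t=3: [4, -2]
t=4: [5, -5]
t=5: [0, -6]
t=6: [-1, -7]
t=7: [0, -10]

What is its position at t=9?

Differencing gives [+1, -3], [-5, -1], [-1, -1], [+1, -3], [-5, -1], [-1, -1], [+1, -3]. This is the pattern [+1, -3], [-5, -1], [-1, -1] repeated.
step 8: apply [-5, -1] → [-5, -11]
step 9: apply [-1, -1] → [-6, -12]

[-6, -12]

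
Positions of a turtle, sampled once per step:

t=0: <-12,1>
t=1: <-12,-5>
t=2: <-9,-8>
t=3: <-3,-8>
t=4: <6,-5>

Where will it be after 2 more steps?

Successive displacements: <+0,-6>, <+3,-3>, <+6,+0>, <+9,+3> — each changes by <+3,+3>.
step 5: <6,-5> + <+12,+6> → <18,1>
step 6: <18,1> + <+15,+9> → <33,10>

<33,10>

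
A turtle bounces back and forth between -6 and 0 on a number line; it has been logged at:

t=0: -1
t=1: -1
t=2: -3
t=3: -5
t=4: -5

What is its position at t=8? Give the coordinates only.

-3

The value reflects between -6 and 0, moving 2 per step.
  step 5: -5 → -3
  step 6: -3 → -1
  step 7: -1 → -1
  step 8: -1 → -3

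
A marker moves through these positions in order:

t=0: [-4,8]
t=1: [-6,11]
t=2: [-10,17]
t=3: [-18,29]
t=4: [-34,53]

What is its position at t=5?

[-66,101]

Consecutive displacements [-2,+3], [-4,+6], [-8,+12], [-16,+24] scale by a factor of 2 each step.
step 5: [-34,53] + [-32,+48] → [-66,101]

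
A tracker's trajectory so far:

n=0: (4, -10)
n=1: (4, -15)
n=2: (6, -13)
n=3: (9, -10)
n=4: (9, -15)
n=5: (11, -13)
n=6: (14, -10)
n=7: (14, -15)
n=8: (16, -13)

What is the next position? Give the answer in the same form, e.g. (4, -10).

The moves between consecutive positions are (+0, -5), (+2, +2), (+3, +3), (+0, -5), (+2, +2), (+3, +3), (+0, -5), (+2, +2); they repeat the 3-cycle [(+0, -5), (+2, +2), (+3, +3)].
step 9: apply (+3, +3) → (19, -10)

(19, -10)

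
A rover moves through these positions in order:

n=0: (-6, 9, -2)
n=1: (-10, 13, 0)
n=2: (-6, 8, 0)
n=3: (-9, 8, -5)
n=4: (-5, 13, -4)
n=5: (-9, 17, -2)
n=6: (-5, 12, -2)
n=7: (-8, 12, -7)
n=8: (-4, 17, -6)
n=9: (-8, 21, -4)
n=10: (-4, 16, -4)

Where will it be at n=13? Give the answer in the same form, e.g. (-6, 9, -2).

Step-to-step displacements: (-4, +4, +2), (+4, -5, +0), (-3, +0, -5), (+4, +5, +1), (-4, +4, +2), (+4, -5, +0), (-3, +0, -5), (+4, +5, +1), (-4, +4, +2), (+4, -5, +0) — a repeating cycle of length 4.
step 11: apply (-3, +0, -5) → (-7, 16, -9)
step 12: apply (+4, +5, +1) → (-3, 21, -8)
step 13: apply (-4, +4, +2) → (-7, 25, -6)

(-7, 25, -6)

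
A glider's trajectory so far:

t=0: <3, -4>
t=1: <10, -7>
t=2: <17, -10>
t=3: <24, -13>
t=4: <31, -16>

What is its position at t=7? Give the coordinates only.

Constant displacement of <+7, -3> per step.
step 5: <31, -16> + <+7, -3> → <38, -19>
step 6: <38, -19> + <+7, -3> → <45, -22>
step 7: <45, -22> + <+7, -3> → <52, -25>

<52, -25>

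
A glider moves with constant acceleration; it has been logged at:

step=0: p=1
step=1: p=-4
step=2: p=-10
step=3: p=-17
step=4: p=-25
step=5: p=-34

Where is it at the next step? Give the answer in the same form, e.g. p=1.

Taking differences between consecutive positions: -5, -6, -7, -8, -9. These grow by -1 each step.
step 6: -34 − 10 → p=-44

p=-44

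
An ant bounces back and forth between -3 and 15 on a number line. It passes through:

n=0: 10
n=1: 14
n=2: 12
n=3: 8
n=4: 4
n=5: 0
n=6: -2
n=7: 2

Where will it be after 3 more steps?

14

The value travels 4 per step and bounces off the walls at -3 and 15.
  step 8: 2 → 6
  step 9: 6 → 10
  step 10: 10 → 14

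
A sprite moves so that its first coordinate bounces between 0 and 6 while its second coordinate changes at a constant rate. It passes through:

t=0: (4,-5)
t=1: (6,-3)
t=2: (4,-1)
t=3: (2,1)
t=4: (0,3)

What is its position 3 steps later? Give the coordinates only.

The first coordinate travels 2 per step and bounces off the walls at 0 and 6.
  step 5: 0 → 2
  step 6: 2 → 4
  step 7: 4 → 6
The second coordinate changes by +2 each step: at step 7 it is 9.

(6,9)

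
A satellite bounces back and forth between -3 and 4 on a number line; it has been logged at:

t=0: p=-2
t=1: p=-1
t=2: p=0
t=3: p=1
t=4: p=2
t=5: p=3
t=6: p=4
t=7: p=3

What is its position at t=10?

The value reflects between -3 and 4, moving 1 per step.
  step 8: 3 → 2
  step 9: 2 → 1
  step 10: 1 → 0

p=0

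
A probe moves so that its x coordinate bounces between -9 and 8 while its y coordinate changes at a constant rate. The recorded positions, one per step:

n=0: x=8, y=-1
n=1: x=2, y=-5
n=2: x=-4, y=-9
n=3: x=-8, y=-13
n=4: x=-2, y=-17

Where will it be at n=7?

The x coordinate travels 6 per step and bounces off the walls at -9 and 8.
  step 5: -2 → 4
  step 6: 4 → 6
  step 7: 6 → 0
The y coordinate changes by -4 each step: at step 7 it is -29.

x=0, y=-29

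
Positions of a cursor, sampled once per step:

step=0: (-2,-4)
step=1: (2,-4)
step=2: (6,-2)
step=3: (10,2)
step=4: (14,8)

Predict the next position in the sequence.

Taking differences between consecutive positions: (+4,+0), (+4,+2), (+4,+4), (+4,+6). These grow by (+0,+2) each step.
step 5: (14,8) + (+4,+8) → (18,16)

(18,16)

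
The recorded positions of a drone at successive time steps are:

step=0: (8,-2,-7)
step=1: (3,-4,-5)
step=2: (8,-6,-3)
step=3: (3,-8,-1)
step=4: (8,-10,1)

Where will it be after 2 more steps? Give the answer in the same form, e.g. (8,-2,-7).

(8,-14,5)

First: cycles through 8, 3 every 2 steps. Step 6 lands at position 0 of the cycle → 8.
Second: linear, -2 per step → -14 at step 6.
Third: linear, +2 per step → 5 at step 6.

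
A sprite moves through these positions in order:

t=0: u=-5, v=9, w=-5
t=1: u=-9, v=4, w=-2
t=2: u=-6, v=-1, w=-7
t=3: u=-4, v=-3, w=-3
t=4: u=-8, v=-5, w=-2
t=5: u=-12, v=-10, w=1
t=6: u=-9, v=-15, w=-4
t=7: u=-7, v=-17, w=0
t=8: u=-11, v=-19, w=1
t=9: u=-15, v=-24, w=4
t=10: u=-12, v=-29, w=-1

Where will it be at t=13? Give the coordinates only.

Step-to-step displacements: (-4,-5,+3), (+3,-5,-5), (+2,-2,+4), (-4,-2,+1), (-4,-5,+3), (+3,-5,-5), (+2,-2,+4), (-4,-2,+1), (-4,-5,+3), (+3,-5,-5) — a repeating cycle of length 4.
step 11: apply (+2,-2,+4) → u=-10, v=-31, w=3
step 12: apply (-4,-2,+1) → u=-14, v=-33, w=4
step 13: apply (-4,-5,+3) → u=-18, v=-38, w=7

u=-18, v=-38, w=7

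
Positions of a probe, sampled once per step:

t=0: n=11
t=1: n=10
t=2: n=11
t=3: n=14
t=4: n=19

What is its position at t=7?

n=46

First differences are -1, +1, +3, +5; their common second difference is +2 (constant acceleration).
step 5: 19 + 7 → n=26
step 6: 26 + 9 → n=35
step 7: 35 + 11 → n=46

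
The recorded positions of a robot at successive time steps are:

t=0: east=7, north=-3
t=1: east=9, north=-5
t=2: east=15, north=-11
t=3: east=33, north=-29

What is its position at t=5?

east=249, north=-245

Step-to-step displacements: (+2, -2), (+6, -6), (+18, -18); each is 3× the previous.
step 4: east=33, north=-29 + (+54, -54) → east=87, north=-83
step 5: east=87, north=-83 + (+162, -162) → east=249, north=-245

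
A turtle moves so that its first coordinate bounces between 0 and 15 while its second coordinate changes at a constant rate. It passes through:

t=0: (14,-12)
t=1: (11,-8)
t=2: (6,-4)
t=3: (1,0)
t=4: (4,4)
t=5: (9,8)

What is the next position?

(14,12)

The first coordinate reflects between 0 and 15, moving 5 per step.
  step 6: 9 → 14
The second coordinate changes by +4 each step: at step 6 it is 12.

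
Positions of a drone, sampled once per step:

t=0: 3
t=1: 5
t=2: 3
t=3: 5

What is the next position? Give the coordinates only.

3

The jumps are +2, -2, +2 — a geometric progression with ratio -1.
step 4: 5 − 2 → 3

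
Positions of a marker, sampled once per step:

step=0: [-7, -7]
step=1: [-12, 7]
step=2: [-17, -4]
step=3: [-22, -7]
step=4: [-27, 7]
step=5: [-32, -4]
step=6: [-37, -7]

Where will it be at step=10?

The first coordinate changes by -5 each step, so at step 10 it is -7 + 10·(-5) = -57.
The second coordinate repeats the cycle [-7, 7, -4] with period 3; step 10 mod 3 = 1, giving 7.

[-57, 7]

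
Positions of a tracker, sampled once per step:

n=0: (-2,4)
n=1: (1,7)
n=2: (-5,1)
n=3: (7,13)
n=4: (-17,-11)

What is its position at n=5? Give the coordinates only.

The jumps are (+3,+3), (-6,-6), (+12,+12), (-24,-24) — a geometric progression with ratio -2.
step 5: (-17,-11) + (+48,+48) → (31,37)

(31,37)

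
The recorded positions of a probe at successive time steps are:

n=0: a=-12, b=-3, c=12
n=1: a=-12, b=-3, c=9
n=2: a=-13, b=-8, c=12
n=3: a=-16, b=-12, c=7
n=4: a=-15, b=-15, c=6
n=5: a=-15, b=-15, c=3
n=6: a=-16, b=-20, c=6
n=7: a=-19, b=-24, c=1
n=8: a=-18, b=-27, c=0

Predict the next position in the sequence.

Step-to-step displacements: (+0, +0, -3), (-1, -5, +3), (-3, -4, -5), (+1, -3, -1), (+0, +0, -3), (-1, -5, +3), (-3, -4, -5), (+1, -3, -1) — a repeating cycle of length 4.
step 9: apply (+0, +0, -3) → a=-18, b=-27, c=-3

a=-18, b=-27, c=-3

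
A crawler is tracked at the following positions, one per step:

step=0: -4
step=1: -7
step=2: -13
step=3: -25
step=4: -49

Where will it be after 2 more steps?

-193

Step-to-step displacements: -3, -6, -12, -24; each is 2× the previous.
step 5: -49 − 48 → -97
step 6: -97 − 96 → -193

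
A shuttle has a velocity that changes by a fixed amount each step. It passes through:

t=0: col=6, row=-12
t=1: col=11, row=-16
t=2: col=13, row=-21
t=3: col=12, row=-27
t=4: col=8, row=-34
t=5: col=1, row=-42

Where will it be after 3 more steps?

col=-38, row=-72

Taking differences between consecutive positions: (+5,-4), (+2,-5), (-1,-6), (-4,-7), (-7,-8). These grow by (-3,-1) each step.
step 6: col=1, row=-42 + (-10,-9) → col=-9, row=-51
step 7: col=-9, row=-51 + (-13,-10) → col=-22, row=-61
step 8: col=-22, row=-61 + (-16,-11) → col=-38, row=-72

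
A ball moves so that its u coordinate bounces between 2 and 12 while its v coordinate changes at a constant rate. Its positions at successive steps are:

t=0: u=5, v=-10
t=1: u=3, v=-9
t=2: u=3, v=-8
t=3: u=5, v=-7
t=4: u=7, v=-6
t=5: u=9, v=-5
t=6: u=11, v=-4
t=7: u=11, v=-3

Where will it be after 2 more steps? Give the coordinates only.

u=7, v=-1

The u coordinate reflects between 2 and 12, moving 2 per step.
  step 8: 11 → 9
  step 9: 9 → 7
The v coordinate changes by +1 each step: at step 9 it is -1.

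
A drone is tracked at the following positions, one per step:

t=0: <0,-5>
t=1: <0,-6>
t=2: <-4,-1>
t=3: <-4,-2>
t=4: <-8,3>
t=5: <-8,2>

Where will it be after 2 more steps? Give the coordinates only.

<-12,6>

Differencing gives <+0,-1>, <-4,+5>, <+0,-1>, <-4,+5>, <+0,-1>. This is the pattern <+0,-1>, <-4,+5> repeated.
step 6: apply <-4,+5> → <-12,7>
step 7: apply <+0,-1> → <-12,6>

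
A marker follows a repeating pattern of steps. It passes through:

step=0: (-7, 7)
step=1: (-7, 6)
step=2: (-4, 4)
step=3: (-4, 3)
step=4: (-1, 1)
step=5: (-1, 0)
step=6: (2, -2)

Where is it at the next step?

(2, -3)

The moves between consecutive positions are (+0, -1), (+3, -2), (+0, -1), (+3, -2), (+0, -1), (+3, -2); they repeat the 2-cycle [(+0, -1), (+3, -2)].
step 7: apply (+0, -1) → (2, -3)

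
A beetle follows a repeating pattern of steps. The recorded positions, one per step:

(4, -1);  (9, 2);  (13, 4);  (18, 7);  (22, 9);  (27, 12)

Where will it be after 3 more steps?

(40, 19)

The moves between consecutive positions are (+5, +3), (+4, +2), (+5, +3), (+4, +2), (+5, +3); they repeat the 2-cycle [(+5, +3), (+4, +2)].
step 6: apply (+4, +2) → (31, 14)
step 7: apply (+5, +3) → (36, 17)
step 8: apply (+4, +2) → (40, 19)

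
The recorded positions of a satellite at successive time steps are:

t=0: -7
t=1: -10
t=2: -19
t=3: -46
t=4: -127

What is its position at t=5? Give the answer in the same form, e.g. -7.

Step-to-step displacements: -3, -9, -27, -81; each is 3× the previous.
step 5: -127 − 243 → -370

-370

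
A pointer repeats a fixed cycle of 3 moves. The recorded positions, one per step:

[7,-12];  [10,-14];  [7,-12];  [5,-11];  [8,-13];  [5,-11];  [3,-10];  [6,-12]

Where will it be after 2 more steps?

Step-to-step displacements: [+3,-2], [-3,+2], [-2,+1], [+3,-2], [-3,+2], [-2,+1], [+3,-2] — a repeating cycle of length 3.
step 8: apply [-3,+2] → [3,-10]
step 9: apply [-2,+1] → [1,-9]

[1,-9]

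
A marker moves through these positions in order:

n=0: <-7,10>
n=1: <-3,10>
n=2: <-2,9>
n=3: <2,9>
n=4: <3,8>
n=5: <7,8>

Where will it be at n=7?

Differencing gives <+4,+0>, <+1,-1>, <+4,+0>, <+1,-1>, <+4,+0>. This is the pattern <+4,+0>, <+1,-1> repeated.
step 6: apply <+1,-1> → <8,7>
step 7: apply <+4,+0> → <12,7>

<12,7>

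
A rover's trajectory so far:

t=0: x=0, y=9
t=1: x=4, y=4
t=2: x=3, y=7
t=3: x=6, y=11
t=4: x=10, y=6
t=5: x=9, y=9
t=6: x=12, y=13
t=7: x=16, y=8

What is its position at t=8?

x=15, y=11

Differencing gives (+4, -5), (-1, +3), (+3, +4), (+4, -5), (-1, +3), (+3, +4), (+4, -5). This is the pattern (+4, -5), (-1, +3), (+3, +4) repeated.
step 8: apply (-1, +3) → x=15, y=11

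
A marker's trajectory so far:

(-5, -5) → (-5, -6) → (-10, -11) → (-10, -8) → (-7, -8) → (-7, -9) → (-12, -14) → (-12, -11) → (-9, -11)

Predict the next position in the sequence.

(-9, -12)

The moves between consecutive positions are (+0, -1), (-5, -5), (+0, +3), (+3, +0), (+0, -1), (-5, -5), (+0, +3), (+3, +0); they repeat the 4-cycle [(+0, -1), (-5, -5), (+0, +3), (+3, +0)].
step 9: apply (+0, -1) → (-9, -12)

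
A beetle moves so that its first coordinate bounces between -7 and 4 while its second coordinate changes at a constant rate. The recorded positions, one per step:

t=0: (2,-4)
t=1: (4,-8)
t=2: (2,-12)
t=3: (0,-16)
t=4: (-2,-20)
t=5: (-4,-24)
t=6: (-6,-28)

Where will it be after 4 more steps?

(0,-44)

The first coordinate travels 2 per step and bounces off the walls at -7 and 4.
  step 7: -6 → -6
  step 8: -6 → -4
  step 9: -4 → -2
  step 10: -2 → 0
The second coordinate changes by -4 each step: at step 10 it is -44.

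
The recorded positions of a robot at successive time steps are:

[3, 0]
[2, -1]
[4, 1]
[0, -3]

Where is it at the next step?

[8, 5]

The jumps are [-1, -1], [+2, +2], [-4, -4] — a geometric progression with ratio -2.
step 4: [0, -3] + [+8, +8] → [8, 5]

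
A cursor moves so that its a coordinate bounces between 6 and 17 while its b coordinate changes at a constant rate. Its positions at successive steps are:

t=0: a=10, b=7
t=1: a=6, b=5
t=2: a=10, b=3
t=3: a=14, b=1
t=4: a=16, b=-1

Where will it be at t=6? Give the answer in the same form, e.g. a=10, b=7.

a=8, b=-5

The a coordinate reflects between 6 and 17, moving 4 per step.
  step 5: 16 → 12
  step 6: 12 → 8
The b coordinate changes by -2 each step: at step 6 it is -5.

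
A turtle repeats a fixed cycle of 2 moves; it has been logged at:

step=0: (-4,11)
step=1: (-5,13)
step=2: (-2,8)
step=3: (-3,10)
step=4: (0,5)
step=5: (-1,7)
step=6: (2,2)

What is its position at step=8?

Step-to-step displacements: (-1,+2), (+3,-5), (-1,+2), (+3,-5), (-1,+2), (+3,-5) — a repeating cycle of length 2.
step 7: apply (-1,+2) → (1,4)
step 8: apply (+3,-5) → (4,-1)

(4,-1)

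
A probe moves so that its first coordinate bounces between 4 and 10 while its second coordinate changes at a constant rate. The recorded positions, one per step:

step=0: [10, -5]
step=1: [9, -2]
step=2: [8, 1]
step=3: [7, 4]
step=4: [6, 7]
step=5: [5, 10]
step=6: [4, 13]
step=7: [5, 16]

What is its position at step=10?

[8, 25]

The first coordinate reflects between 4 and 10, moving 1 per step.
  step 8: 5 → 6
  step 9: 6 → 7
  step 10: 7 → 8
The second coordinate changes by +3 each step: at step 10 it is 25.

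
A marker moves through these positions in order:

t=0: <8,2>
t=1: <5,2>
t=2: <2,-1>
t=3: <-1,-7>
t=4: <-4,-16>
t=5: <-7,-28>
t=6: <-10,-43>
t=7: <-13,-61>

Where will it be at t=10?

Successive displacements: <-3,+0>, <-3,-3>, <-3,-6>, <-3,-9>, <-3,-12>, <-3,-15>, <-3,-18> — each changes by <+0,-3>.
step 8: <-13,-61> + <-3,-21> → <-16,-82>
step 9: <-16,-82> + <-3,-24> → <-19,-106>
step 10: <-19,-106> + <-3,-27> → <-22,-133>

<-22,-133>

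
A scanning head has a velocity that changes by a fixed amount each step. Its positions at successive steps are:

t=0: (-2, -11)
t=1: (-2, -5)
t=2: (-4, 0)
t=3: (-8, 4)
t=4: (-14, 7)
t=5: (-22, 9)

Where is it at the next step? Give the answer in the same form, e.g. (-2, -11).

(-32, 10)

Taking differences between consecutive positions: (+0, +6), (-2, +5), (-4, +4), (-6, +3), (-8, +2). These grow by (-2, -1) each step.
step 6: (-22, 9) + (-10, +1) → (-32, 10)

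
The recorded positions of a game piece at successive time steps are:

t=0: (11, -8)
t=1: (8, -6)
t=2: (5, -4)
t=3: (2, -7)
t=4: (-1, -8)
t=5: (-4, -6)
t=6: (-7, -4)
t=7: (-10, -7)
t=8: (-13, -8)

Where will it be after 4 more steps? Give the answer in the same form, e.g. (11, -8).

The first coordinate changes by -3 each step, so at step 12 it is 11 + 12·(-3) = -25.
The second coordinate repeats the cycle [-8, -6, -4, -7] with period 4; step 12 mod 4 = 0, giving -8.

(-25, -8)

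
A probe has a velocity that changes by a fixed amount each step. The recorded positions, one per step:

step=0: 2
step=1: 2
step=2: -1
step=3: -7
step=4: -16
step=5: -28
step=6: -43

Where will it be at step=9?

-106

First differences are +0, -3, -6, -9, -12, -15; their common second difference is -3 (constant acceleration).
step 7: -43 − 18 → -61
step 8: -61 − 21 → -82
step 9: -82 − 24 → -106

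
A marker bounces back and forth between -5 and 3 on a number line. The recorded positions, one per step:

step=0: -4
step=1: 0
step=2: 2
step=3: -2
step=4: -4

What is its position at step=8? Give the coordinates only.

The value reflects between -5 and 3, moving 4 per step.
  step 5: -4 → 0
  step 6: 0 → 2
  step 7: 2 → -2
  step 8: -2 → -4

-4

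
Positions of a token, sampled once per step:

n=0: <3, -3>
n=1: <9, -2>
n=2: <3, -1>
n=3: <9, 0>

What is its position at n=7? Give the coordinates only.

<9, 4>

First: cycles through 3, 9 every 2 steps. Step 7 lands at position 1 of the cycle → 9.
Second: linear, +1 per step → 4 at step 7.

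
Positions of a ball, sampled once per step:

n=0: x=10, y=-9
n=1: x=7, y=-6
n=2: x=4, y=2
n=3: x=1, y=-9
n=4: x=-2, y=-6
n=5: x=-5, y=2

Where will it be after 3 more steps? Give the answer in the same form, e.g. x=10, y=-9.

x=-14, y=2

X: linear, -3 per step → -14 at step 8.
Y: cycles through -9, -6, 2 every 3 steps. Step 8 lands at position 2 of the cycle → 2.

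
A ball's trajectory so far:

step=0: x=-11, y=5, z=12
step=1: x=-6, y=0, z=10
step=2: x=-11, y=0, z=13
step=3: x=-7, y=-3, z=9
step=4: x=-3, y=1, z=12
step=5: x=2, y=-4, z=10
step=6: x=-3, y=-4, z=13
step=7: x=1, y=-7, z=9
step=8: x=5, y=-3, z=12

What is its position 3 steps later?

Step-to-step displacements: (+5, -5, -2), (-5, +0, +3), (+4, -3, -4), (+4, +4, +3), (+5, -5, -2), (-5, +0, +3), (+4, -3, -4), (+4, +4, +3) — a repeating cycle of length 4.
step 9: apply (+5, -5, -2) → x=10, y=-8, z=10
step 10: apply (-5, +0, +3) → x=5, y=-8, z=13
step 11: apply (+4, -3, -4) → x=9, y=-11, z=9

x=9, y=-11, z=9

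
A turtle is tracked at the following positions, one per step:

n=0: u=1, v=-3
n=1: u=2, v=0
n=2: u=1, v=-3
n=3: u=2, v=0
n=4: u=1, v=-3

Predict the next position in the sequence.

u=2, v=0

Consecutive displacements (+1, +3), (-1, -3), (+1, +3), (-1, -3) scale by a factor of -1 each step.
step 5: u=1, v=-3 + (+1, +3) → u=2, v=0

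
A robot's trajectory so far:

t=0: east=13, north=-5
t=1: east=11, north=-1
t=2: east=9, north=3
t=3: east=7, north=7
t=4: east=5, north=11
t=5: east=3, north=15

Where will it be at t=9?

east=-5, north=31

Each step adds (-2,+4) to the position.
step 6: east=3, north=15 + (-2,+4) → east=1, north=19
step 7: east=1, north=19 + (-2,+4) → east=-1, north=23
step 8: east=-1, north=23 + (-2,+4) → east=-3, north=27
step 9: east=-3, north=27 + (-2,+4) → east=-5, north=31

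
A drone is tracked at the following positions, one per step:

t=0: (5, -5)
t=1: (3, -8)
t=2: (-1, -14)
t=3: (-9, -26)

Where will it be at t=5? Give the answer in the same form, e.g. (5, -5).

(-57, -98)

Consecutive displacements (-2, -3), (-4, -6), (-8, -12) scale by a factor of 2 each step.
step 4: (-9, -26) + (-16, -24) → (-25, -50)
step 5: (-25, -50) + (-32, -48) → (-57, -98)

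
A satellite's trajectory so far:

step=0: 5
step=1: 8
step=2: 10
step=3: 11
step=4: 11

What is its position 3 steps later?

First differences are +3, +2, +1, +0; their common second difference is -1 (constant acceleration).
step 5: 11 − 1 → 10
step 6: 10 − 2 → 8
step 7: 8 − 3 → 5

5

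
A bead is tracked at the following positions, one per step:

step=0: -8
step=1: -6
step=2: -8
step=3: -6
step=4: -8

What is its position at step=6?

Step-to-step displacements: +2, -2, +2, -2; each is -1× the previous.
step 5: -8 + 2 → -6
step 6: -6 − 2 → -8

-8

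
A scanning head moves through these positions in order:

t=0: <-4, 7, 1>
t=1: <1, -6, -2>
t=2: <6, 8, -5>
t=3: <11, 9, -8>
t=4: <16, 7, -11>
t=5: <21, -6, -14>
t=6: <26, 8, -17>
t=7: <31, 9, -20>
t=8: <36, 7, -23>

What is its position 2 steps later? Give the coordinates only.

<46, 8, -29>

The first coordinate changes by +5 each step, so at step 10 it is -4 + 10·(5) = 46.
The second coordinate repeats the cycle [7, -6, 8, 9] with period 4; step 10 mod 4 = 2, giving 8.
The third coordinate changes by -3 each step, so at step 10 it is 1 + 10·(-3) = -29.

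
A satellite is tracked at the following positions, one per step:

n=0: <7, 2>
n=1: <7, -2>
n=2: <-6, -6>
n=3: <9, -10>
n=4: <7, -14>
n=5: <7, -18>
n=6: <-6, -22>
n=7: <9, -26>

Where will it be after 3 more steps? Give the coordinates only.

<-6, -38>

The first coordinate repeats the cycle [7, 7, -6, 9] with period 4; step 10 mod 4 = 2, giving -6.
The second coordinate changes by -4 each step, so at step 10 it is 2 + 10·(-4) = -38.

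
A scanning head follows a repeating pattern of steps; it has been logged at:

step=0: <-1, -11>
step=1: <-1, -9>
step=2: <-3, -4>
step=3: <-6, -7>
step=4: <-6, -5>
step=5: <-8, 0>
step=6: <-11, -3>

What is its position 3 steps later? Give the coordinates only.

<-16, 1>

Step-to-step displacements: <+0, +2>, <-2, +5>, <-3, -3>, <+0, +2>, <-2, +5>, <-3, -3> — a repeating cycle of length 3.
step 7: apply <+0, +2> → <-11, -1>
step 8: apply <-2, +5> → <-13, 4>
step 9: apply <-3, -3> → <-16, 1>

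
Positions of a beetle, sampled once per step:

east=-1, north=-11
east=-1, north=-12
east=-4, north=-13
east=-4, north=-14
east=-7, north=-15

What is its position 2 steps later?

east=-10, north=-17

Step-to-step displacements: (+0,-1), (-3,-1), (+0,-1), (-3,-1) — a repeating cycle of length 2.
step 5: apply (+0,-1) → east=-7, north=-16
step 6: apply (-3,-1) → east=-10, north=-17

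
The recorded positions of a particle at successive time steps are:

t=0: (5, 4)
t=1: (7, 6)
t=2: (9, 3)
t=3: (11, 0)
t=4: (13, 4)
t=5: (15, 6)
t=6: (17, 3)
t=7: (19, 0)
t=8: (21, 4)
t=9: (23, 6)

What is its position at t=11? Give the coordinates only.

(27, 0)

First: linear, +2 per step → 27 at step 11.
Second: cycles through 4, 6, 3, 0 every 4 steps. Step 11 lands at position 3 of the cycle → 0.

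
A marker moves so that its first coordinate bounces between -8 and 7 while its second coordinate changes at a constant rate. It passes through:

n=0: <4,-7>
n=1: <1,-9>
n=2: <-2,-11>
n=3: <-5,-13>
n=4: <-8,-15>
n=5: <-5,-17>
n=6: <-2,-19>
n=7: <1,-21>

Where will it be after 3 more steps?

The first coordinate reflects between -8 and 7, moving 3 per step.
  step 8: 1 → 4
  step 9: 4 → 7
  step 10: 7 → 4
The second coordinate changes by -2 each step: at step 10 it is -27.

<4,-27>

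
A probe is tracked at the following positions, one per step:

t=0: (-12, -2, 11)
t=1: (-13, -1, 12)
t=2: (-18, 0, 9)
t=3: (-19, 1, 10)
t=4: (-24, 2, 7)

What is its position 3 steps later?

(-31, 5, 6)

The moves between consecutive positions are (-1, +1, +1), (-5, +1, -3), (-1, +1, +1), (-5, +1, -3); they repeat the 2-cycle [(-1, +1, +1), (-5, +1, -3)].
step 5: apply (-1, +1, +1) → (-25, 3, 8)
step 6: apply (-5, +1, -3) → (-30, 4, 5)
step 7: apply (-1, +1, +1) → (-31, 5, 6)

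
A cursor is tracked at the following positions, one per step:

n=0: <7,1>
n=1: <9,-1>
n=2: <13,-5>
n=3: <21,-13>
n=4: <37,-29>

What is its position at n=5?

Consecutive displacements <+2,-2>, <+4,-4>, <+8,-8>, <+16,-16> scale by a factor of 2 each step.
step 5: <37,-29> + <+32,-32> → <69,-61>

<69,-61>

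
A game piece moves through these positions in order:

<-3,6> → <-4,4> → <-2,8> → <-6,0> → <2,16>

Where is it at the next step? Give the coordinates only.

The jumps are <-1,-2>, <+2,+4>, <-4,-8>, <+8,+16> — a geometric progression with ratio -2.
step 5: <2,16> + <-16,-32> → <-14,-16>

<-14,-16>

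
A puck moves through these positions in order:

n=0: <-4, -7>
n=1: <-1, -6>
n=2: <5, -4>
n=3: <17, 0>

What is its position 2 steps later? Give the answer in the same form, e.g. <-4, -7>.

<89, 24>

The jumps are <+3, +1>, <+6, +2>, <+12, +4> — a geometric progression with ratio 2.
step 4: <17, 0> + <+24, +8> → <41, 8>
step 5: <41, 8> + <+48, +16> → <89, 24>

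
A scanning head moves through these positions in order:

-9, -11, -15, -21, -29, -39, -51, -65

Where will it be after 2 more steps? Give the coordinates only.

Successive displacements: -2, -4, -6, -8, -10, -12, -14 — each changes by -2.
step 8: -65 − 16 → -81
step 9: -81 − 18 → -99

-99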